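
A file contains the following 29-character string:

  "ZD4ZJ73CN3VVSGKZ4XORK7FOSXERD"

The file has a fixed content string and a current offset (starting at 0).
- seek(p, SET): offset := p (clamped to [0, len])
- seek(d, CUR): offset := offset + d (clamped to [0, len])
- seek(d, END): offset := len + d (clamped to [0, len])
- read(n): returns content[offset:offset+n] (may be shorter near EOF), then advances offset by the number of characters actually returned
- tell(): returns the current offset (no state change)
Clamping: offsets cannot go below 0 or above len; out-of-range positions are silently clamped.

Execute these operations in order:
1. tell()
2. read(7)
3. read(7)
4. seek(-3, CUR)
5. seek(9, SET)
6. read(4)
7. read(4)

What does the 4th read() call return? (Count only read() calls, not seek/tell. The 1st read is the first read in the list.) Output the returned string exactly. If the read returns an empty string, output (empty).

After 1 (tell()): offset=0
After 2 (read(7)): returned 'ZD4ZJ73', offset=7
After 3 (read(7)): returned 'CN3VVSG', offset=14
After 4 (seek(-3, CUR)): offset=11
After 5 (seek(9, SET)): offset=9
After 6 (read(4)): returned '3VVS', offset=13
After 7 (read(4)): returned 'GKZ4', offset=17

Answer: GKZ4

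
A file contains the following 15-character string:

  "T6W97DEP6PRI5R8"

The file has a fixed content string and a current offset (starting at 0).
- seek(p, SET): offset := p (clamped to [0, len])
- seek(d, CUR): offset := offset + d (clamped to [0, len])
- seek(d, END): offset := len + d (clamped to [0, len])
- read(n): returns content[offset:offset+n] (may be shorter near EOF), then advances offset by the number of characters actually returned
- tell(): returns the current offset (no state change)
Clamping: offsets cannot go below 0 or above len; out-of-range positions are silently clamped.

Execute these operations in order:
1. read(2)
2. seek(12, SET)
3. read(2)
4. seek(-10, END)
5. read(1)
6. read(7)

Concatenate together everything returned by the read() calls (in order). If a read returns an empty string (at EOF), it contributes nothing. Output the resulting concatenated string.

Answer: T65RDEP6PRI5

Derivation:
After 1 (read(2)): returned 'T6', offset=2
After 2 (seek(12, SET)): offset=12
After 3 (read(2)): returned '5R', offset=14
After 4 (seek(-10, END)): offset=5
After 5 (read(1)): returned 'D', offset=6
After 6 (read(7)): returned 'EP6PRI5', offset=13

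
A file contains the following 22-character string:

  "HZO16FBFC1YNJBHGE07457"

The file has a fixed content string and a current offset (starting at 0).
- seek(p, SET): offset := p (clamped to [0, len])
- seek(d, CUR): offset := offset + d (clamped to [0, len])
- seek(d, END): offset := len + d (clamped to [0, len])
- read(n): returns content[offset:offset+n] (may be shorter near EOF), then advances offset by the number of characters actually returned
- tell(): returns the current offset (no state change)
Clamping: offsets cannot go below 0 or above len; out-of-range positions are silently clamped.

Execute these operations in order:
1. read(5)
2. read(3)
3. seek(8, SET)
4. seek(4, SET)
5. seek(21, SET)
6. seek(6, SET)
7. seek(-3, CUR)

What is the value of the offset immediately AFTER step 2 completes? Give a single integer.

After 1 (read(5)): returned 'HZO16', offset=5
After 2 (read(3)): returned 'FBF', offset=8

Answer: 8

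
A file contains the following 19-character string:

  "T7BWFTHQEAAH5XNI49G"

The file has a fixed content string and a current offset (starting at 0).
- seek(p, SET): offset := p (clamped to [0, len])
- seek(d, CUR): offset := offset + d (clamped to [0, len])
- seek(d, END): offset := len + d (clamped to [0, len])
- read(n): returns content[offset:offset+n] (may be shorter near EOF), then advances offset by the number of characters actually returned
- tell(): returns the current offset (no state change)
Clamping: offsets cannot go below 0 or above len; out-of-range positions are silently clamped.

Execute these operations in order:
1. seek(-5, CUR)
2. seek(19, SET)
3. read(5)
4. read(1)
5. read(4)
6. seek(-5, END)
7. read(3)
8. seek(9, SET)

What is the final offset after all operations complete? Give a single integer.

Answer: 9

Derivation:
After 1 (seek(-5, CUR)): offset=0
After 2 (seek(19, SET)): offset=19
After 3 (read(5)): returned '', offset=19
After 4 (read(1)): returned '', offset=19
After 5 (read(4)): returned '', offset=19
After 6 (seek(-5, END)): offset=14
After 7 (read(3)): returned 'NI4', offset=17
After 8 (seek(9, SET)): offset=9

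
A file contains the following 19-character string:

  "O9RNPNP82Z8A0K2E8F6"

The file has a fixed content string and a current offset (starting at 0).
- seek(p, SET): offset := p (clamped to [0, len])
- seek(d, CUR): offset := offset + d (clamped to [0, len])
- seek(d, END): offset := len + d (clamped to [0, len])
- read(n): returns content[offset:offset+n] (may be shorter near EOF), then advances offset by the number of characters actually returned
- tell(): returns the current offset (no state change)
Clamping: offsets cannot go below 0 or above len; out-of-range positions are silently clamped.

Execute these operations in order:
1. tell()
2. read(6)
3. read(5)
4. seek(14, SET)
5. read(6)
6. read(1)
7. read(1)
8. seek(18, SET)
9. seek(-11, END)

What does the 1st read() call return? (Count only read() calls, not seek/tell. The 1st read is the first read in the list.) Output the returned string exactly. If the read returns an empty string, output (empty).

After 1 (tell()): offset=0
After 2 (read(6)): returned 'O9RNPN', offset=6
After 3 (read(5)): returned 'P82Z8', offset=11
After 4 (seek(14, SET)): offset=14
After 5 (read(6)): returned '2E8F6', offset=19
After 6 (read(1)): returned '', offset=19
After 7 (read(1)): returned '', offset=19
After 8 (seek(18, SET)): offset=18
After 9 (seek(-11, END)): offset=8

Answer: O9RNPN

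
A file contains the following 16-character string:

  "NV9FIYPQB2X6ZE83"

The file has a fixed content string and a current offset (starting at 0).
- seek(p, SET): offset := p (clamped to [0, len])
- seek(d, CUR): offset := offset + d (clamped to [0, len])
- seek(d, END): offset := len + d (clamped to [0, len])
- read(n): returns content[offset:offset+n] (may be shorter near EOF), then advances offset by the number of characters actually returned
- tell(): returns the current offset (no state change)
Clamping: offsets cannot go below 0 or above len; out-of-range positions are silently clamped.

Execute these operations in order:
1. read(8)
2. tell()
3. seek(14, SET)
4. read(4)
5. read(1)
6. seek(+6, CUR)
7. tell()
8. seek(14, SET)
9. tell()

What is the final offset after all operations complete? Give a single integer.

After 1 (read(8)): returned 'NV9FIYPQ', offset=8
After 2 (tell()): offset=8
After 3 (seek(14, SET)): offset=14
After 4 (read(4)): returned '83', offset=16
After 5 (read(1)): returned '', offset=16
After 6 (seek(+6, CUR)): offset=16
After 7 (tell()): offset=16
After 8 (seek(14, SET)): offset=14
After 9 (tell()): offset=14

Answer: 14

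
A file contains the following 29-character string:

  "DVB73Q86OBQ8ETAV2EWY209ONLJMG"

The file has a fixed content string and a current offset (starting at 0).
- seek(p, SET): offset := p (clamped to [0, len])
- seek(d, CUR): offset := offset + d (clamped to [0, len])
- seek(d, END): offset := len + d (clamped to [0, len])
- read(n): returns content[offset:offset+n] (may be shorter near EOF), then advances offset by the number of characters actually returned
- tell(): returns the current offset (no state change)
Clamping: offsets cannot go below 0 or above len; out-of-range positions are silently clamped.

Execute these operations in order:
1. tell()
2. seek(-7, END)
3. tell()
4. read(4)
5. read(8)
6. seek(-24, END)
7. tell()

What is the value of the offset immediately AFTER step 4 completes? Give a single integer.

After 1 (tell()): offset=0
After 2 (seek(-7, END)): offset=22
After 3 (tell()): offset=22
After 4 (read(4)): returned '9ONL', offset=26

Answer: 26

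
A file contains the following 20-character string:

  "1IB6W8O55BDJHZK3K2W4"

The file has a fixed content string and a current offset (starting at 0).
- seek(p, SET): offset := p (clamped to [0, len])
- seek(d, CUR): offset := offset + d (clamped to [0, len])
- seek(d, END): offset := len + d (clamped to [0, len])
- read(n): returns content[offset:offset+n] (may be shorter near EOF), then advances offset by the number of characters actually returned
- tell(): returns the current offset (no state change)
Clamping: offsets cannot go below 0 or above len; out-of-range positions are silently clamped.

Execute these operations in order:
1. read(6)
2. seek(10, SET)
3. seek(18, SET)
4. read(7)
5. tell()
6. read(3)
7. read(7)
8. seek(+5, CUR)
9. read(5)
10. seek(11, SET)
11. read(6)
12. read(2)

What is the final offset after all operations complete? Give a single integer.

After 1 (read(6)): returned '1IB6W8', offset=6
After 2 (seek(10, SET)): offset=10
After 3 (seek(18, SET)): offset=18
After 4 (read(7)): returned 'W4', offset=20
After 5 (tell()): offset=20
After 6 (read(3)): returned '', offset=20
After 7 (read(7)): returned '', offset=20
After 8 (seek(+5, CUR)): offset=20
After 9 (read(5)): returned '', offset=20
After 10 (seek(11, SET)): offset=11
After 11 (read(6)): returned 'JHZK3K', offset=17
After 12 (read(2)): returned '2W', offset=19

Answer: 19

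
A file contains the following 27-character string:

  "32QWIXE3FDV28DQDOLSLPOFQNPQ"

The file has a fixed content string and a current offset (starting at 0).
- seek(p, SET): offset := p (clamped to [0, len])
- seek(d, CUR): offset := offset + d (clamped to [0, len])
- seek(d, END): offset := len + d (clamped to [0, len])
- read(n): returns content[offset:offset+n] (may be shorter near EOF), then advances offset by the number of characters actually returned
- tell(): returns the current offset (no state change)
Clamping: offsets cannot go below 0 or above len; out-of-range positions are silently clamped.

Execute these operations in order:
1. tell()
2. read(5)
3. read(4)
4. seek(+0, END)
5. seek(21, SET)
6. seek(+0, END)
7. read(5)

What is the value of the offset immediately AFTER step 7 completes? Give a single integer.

After 1 (tell()): offset=0
After 2 (read(5)): returned '32QWI', offset=5
After 3 (read(4)): returned 'XE3F', offset=9
After 4 (seek(+0, END)): offset=27
After 5 (seek(21, SET)): offset=21
After 6 (seek(+0, END)): offset=27
After 7 (read(5)): returned '', offset=27

Answer: 27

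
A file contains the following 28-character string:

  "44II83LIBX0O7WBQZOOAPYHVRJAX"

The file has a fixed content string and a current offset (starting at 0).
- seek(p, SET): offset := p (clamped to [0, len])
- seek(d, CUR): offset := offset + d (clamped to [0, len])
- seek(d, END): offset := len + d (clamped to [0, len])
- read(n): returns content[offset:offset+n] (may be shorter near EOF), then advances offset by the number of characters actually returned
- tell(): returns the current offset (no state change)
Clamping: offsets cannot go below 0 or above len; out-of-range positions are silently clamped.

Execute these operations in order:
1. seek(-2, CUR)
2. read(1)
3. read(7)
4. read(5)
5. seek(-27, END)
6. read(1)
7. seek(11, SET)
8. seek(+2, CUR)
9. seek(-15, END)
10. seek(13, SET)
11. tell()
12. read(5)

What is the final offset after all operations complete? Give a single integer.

After 1 (seek(-2, CUR)): offset=0
After 2 (read(1)): returned '4', offset=1
After 3 (read(7)): returned '4II83LI', offset=8
After 4 (read(5)): returned 'BX0O7', offset=13
After 5 (seek(-27, END)): offset=1
After 6 (read(1)): returned '4', offset=2
After 7 (seek(11, SET)): offset=11
After 8 (seek(+2, CUR)): offset=13
After 9 (seek(-15, END)): offset=13
After 10 (seek(13, SET)): offset=13
After 11 (tell()): offset=13
After 12 (read(5)): returned 'WBQZO', offset=18

Answer: 18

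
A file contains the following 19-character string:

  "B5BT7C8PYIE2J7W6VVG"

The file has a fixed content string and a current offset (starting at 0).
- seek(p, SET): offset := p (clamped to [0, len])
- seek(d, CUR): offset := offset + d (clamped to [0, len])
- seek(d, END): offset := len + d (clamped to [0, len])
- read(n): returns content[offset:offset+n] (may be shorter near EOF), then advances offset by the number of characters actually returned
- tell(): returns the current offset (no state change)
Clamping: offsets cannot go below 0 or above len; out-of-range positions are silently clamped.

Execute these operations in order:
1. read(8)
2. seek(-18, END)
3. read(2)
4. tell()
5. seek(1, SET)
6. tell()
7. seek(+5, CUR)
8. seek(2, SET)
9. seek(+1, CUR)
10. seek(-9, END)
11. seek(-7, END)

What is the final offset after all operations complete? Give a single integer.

Answer: 12

Derivation:
After 1 (read(8)): returned 'B5BT7C8P', offset=8
After 2 (seek(-18, END)): offset=1
After 3 (read(2)): returned '5B', offset=3
After 4 (tell()): offset=3
After 5 (seek(1, SET)): offset=1
After 6 (tell()): offset=1
After 7 (seek(+5, CUR)): offset=6
After 8 (seek(2, SET)): offset=2
After 9 (seek(+1, CUR)): offset=3
After 10 (seek(-9, END)): offset=10
After 11 (seek(-7, END)): offset=12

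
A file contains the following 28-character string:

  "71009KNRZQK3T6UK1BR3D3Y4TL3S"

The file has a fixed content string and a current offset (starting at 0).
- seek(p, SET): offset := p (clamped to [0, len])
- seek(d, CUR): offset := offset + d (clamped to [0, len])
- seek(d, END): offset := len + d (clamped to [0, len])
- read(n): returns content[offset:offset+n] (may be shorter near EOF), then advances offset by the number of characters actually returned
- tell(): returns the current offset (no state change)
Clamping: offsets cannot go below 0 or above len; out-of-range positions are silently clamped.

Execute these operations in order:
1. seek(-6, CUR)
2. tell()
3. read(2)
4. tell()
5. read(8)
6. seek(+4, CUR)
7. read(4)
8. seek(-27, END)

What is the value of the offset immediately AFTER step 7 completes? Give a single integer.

After 1 (seek(-6, CUR)): offset=0
After 2 (tell()): offset=0
After 3 (read(2)): returned '71', offset=2
After 4 (tell()): offset=2
After 5 (read(8)): returned '009KNRZQ', offset=10
After 6 (seek(+4, CUR)): offset=14
After 7 (read(4)): returned 'UK1B', offset=18

Answer: 18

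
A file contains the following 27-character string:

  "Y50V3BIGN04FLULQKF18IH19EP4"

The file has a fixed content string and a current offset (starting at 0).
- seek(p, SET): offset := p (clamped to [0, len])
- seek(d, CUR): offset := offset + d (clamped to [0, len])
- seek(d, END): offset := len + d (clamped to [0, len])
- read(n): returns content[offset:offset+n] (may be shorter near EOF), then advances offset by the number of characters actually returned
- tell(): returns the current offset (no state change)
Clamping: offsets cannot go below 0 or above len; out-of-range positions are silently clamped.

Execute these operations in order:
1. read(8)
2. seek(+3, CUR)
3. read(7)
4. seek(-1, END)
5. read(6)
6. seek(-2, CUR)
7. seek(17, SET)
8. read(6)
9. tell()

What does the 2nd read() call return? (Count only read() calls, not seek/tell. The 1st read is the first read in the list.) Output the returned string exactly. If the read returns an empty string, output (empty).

Answer: FLULQKF

Derivation:
After 1 (read(8)): returned 'Y50V3BIG', offset=8
After 2 (seek(+3, CUR)): offset=11
After 3 (read(7)): returned 'FLULQKF', offset=18
After 4 (seek(-1, END)): offset=26
After 5 (read(6)): returned '4', offset=27
After 6 (seek(-2, CUR)): offset=25
After 7 (seek(17, SET)): offset=17
After 8 (read(6)): returned 'F18IH1', offset=23
After 9 (tell()): offset=23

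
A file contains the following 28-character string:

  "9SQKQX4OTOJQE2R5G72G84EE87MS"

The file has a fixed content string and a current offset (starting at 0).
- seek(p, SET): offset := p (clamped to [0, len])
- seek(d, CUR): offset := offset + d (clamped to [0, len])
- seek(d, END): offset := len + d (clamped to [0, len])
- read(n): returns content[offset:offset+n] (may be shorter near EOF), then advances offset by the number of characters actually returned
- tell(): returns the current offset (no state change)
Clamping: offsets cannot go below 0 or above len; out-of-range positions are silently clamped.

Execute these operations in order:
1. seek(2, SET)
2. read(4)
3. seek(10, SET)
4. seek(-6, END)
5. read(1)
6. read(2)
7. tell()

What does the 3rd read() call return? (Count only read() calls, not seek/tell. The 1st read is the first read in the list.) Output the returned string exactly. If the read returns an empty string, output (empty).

Answer: E8

Derivation:
After 1 (seek(2, SET)): offset=2
After 2 (read(4)): returned 'QKQX', offset=6
After 3 (seek(10, SET)): offset=10
After 4 (seek(-6, END)): offset=22
After 5 (read(1)): returned 'E', offset=23
After 6 (read(2)): returned 'E8', offset=25
After 7 (tell()): offset=25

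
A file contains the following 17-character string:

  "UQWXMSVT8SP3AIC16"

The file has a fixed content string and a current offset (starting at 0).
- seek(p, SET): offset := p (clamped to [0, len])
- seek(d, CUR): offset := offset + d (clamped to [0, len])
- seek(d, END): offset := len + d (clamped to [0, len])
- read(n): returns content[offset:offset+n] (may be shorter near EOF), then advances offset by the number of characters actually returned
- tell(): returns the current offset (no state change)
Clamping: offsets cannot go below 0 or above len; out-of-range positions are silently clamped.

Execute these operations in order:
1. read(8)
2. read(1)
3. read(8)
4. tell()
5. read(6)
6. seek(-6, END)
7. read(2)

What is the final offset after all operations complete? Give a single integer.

After 1 (read(8)): returned 'UQWXMSVT', offset=8
After 2 (read(1)): returned '8', offset=9
After 3 (read(8)): returned 'SP3AIC16', offset=17
After 4 (tell()): offset=17
After 5 (read(6)): returned '', offset=17
After 6 (seek(-6, END)): offset=11
After 7 (read(2)): returned '3A', offset=13

Answer: 13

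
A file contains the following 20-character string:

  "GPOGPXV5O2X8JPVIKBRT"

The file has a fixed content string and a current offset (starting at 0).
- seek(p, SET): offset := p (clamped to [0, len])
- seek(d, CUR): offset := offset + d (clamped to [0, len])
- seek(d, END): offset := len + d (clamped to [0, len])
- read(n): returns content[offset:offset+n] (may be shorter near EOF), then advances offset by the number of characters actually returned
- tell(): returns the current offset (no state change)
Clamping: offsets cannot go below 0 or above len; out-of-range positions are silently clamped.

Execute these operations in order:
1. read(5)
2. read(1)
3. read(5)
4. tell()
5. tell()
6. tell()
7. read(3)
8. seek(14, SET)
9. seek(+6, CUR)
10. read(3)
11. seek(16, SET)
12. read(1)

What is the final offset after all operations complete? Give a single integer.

Answer: 17

Derivation:
After 1 (read(5)): returned 'GPOGP', offset=5
After 2 (read(1)): returned 'X', offset=6
After 3 (read(5)): returned 'V5O2X', offset=11
After 4 (tell()): offset=11
After 5 (tell()): offset=11
After 6 (tell()): offset=11
After 7 (read(3)): returned '8JP', offset=14
After 8 (seek(14, SET)): offset=14
After 9 (seek(+6, CUR)): offset=20
After 10 (read(3)): returned '', offset=20
After 11 (seek(16, SET)): offset=16
After 12 (read(1)): returned 'K', offset=17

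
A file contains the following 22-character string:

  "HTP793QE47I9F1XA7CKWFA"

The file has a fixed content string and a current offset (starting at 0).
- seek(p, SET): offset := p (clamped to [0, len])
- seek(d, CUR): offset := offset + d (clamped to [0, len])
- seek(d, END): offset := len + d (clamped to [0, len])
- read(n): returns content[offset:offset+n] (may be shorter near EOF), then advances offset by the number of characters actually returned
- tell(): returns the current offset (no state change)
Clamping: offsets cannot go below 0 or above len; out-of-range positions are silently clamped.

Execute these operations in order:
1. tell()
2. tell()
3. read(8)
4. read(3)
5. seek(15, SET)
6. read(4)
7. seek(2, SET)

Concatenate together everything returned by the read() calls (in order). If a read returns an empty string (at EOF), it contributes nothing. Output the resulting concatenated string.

After 1 (tell()): offset=0
After 2 (tell()): offset=0
After 3 (read(8)): returned 'HTP793QE', offset=8
After 4 (read(3)): returned '47I', offset=11
After 5 (seek(15, SET)): offset=15
After 6 (read(4)): returned 'A7CK', offset=19
After 7 (seek(2, SET)): offset=2

Answer: HTP793QE47IA7CK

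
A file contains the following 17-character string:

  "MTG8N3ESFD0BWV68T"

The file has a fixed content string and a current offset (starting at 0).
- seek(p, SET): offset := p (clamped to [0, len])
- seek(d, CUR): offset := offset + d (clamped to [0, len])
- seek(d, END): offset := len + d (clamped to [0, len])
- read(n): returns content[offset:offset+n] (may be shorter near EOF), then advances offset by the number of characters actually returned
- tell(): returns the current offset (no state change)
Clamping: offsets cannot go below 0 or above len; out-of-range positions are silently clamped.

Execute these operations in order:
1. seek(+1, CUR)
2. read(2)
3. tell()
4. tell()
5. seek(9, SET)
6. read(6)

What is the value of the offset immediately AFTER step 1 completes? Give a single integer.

Answer: 1

Derivation:
After 1 (seek(+1, CUR)): offset=1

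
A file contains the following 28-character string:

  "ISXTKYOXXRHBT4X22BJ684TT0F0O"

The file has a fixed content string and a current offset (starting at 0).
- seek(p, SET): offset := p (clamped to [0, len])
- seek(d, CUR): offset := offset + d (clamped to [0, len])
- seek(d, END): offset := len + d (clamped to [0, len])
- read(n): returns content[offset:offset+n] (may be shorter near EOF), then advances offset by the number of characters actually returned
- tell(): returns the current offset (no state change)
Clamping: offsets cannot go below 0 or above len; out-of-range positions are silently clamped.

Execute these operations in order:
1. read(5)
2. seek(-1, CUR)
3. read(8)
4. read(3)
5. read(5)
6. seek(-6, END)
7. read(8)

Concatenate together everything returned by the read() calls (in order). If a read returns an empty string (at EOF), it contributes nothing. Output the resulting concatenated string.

Answer: ISXTKKYOXXRHBT4X22BJ6TT0F0O

Derivation:
After 1 (read(5)): returned 'ISXTK', offset=5
After 2 (seek(-1, CUR)): offset=4
After 3 (read(8)): returned 'KYOXXRHB', offset=12
After 4 (read(3)): returned 'T4X', offset=15
After 5 (read(5)): returned '22BJ6', offset=20
After 6 (seek(-6, END)): offset=22
After 7 (read(8)): returned 'TT0F0O', offset=28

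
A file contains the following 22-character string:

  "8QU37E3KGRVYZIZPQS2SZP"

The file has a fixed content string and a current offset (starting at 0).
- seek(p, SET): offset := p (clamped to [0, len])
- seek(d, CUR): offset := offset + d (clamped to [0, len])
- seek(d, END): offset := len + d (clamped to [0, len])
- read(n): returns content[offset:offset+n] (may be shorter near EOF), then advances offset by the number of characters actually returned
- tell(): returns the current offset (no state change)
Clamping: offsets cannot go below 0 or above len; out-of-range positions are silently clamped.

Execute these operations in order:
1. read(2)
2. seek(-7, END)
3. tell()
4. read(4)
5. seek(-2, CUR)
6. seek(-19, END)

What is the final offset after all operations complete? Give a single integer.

After 1 (read(2)): returned '8Q', offset=2
After 2 (seek(-7, END)): offset=15
After 3 (tell()): offset=15
After 4 (read(4)): returned 'PQS2', offset=19
After 5 (seek(-2, CUR)): offset=17
After 6 (seek(-19, END)): offset=3

Answer: 3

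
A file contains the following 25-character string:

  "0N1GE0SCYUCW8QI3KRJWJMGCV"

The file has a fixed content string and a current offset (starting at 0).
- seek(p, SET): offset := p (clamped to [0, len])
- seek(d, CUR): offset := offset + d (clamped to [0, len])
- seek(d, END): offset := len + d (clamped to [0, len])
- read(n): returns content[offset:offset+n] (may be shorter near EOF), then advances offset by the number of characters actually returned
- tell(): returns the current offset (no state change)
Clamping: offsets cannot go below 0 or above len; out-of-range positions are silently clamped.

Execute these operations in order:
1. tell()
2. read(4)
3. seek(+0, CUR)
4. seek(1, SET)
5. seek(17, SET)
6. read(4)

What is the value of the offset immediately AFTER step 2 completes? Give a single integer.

Answer: 4

Derivation:
After 1 (tell()): offset=0
After 2 (read(4)): returned '0N1G', offset=4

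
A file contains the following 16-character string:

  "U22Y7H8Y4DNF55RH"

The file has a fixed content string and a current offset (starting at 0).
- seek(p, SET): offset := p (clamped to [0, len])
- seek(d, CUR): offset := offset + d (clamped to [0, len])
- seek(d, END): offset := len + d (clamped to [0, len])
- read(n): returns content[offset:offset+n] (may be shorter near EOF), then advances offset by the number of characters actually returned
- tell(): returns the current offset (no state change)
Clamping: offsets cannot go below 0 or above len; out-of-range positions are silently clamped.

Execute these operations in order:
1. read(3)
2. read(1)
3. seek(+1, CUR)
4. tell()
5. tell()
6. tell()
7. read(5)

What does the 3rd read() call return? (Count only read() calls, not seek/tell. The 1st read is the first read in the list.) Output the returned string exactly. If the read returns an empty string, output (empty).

Answer: H8Y4D

Derivation:
After 1 (read(3)): returned 'U22', offset=3
After 2 (read(1)): returned 'Y', offset=4
After 3 (seek(+1, CUR)): offset=5
After 4 (tell()): offset=5
After 5 (tell()): offset=5
After 6 (tell()): offset=5
After 7 (read(5)): returned 'H8Y4D', offset=10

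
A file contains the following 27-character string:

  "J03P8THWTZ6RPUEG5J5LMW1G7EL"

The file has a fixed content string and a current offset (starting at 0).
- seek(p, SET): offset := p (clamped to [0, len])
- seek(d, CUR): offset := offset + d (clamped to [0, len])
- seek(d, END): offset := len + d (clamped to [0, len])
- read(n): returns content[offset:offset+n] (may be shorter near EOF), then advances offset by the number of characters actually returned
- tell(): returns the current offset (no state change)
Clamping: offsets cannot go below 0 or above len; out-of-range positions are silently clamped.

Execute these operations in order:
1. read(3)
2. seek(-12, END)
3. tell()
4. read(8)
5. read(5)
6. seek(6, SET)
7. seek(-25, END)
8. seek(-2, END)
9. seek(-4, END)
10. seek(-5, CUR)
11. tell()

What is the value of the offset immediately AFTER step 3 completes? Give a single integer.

After 1 (read(3)): returned 'J03', offset=3
After 2 (seek(-12, END)): offset=15
After 3 (tell()): offset=15

Answer: 15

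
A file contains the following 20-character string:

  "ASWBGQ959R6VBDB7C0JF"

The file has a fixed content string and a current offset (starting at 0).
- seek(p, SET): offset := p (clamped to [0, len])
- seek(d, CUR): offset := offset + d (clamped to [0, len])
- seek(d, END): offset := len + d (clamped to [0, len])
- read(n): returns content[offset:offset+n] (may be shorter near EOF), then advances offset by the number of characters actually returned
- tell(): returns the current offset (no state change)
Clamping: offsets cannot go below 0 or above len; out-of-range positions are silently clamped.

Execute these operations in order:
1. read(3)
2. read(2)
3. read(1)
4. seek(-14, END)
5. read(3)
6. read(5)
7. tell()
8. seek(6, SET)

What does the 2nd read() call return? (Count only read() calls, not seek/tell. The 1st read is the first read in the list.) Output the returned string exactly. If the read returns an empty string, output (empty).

Answer: BG

Derivation:
After 1 (read(3)): returned 'ASW', offset=3
After 2 (read(2)): returned 'BG', offset=5
After 3 (read(1)): returned 'Q', offset=6
After 4 (seek(-14, END)): offset=6
After 5 (read(3)): returned '959', offset=9
After 6 (read(5)): returned 'R6VBD', offset=14
After 7 (tell()): offset=14
After 8 (seek(6, SET)): offset=6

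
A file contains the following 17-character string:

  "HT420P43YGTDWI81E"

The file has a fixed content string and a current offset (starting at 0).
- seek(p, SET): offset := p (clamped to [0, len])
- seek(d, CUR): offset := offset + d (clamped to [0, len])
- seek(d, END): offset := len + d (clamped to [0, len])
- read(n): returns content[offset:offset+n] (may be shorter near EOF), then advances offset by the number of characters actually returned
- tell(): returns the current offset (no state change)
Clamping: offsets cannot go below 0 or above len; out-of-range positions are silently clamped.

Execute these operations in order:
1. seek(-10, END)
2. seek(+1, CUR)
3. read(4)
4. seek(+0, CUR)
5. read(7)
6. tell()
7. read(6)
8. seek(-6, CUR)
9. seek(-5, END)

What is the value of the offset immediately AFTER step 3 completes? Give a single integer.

Answer: 12

Derivation:
After 1 (seek(-10, END)): offset=7
After 2 (seek(+1, CUR)): offset=8
After 3 (read(4)): returned 'YGTD', offset=12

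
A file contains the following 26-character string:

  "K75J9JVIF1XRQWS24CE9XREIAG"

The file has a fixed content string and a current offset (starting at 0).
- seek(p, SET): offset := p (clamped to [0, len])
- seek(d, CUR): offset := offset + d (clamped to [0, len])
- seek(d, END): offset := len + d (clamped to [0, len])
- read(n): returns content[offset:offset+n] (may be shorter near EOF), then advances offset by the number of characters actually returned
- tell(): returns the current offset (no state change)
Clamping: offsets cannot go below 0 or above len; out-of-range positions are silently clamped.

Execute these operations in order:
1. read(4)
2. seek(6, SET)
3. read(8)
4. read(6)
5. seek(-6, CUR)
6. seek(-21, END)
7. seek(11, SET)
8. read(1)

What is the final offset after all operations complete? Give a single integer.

Answer: 12

Derivation:
After 1 (read(4)): returned 'K75J', offset=4
After 2 (seek(6, SET)): offset=6
After 3 (read(8)): returned 'VIF1XRQW', offset=14
After 4 (read(6)): returned 'S24CE9', offset=20
After 5 (seek(-6, CUR)): offset=14
After 6 (seek(-21, END)): offset=5
After 7 (seek(11, SET)): offset=11
After 8 (read(1)): returned 'R', offset=12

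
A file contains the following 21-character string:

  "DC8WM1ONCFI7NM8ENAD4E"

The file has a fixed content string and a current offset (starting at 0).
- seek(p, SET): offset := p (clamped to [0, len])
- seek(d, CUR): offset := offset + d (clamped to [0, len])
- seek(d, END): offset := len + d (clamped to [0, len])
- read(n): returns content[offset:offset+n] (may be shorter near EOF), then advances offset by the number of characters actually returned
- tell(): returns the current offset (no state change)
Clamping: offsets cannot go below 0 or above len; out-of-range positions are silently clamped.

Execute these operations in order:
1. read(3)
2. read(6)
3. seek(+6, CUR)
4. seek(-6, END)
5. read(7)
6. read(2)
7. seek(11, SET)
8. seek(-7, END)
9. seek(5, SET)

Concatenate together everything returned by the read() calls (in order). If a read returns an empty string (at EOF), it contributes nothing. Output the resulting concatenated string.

After 1 (read(3)): returned 'DC8', offset=3
After 2 (read(6)): returned 'WM1ONC', offset=9
After 3 (seek(+6, CUR)): offset=15
After 4 (seek(-6, END)): offset=15
After 5 (read(7)): returned 'ENAD4E', offset=21
After 6 (read(2)): returned '', offset=21
After 7 (seek(11, SET)): offset=11
After 8 (seek(-7, END)): offset=14
After 9 (seek(5, SET)): offset=5

Answer: DC8WM1ONCENAD4E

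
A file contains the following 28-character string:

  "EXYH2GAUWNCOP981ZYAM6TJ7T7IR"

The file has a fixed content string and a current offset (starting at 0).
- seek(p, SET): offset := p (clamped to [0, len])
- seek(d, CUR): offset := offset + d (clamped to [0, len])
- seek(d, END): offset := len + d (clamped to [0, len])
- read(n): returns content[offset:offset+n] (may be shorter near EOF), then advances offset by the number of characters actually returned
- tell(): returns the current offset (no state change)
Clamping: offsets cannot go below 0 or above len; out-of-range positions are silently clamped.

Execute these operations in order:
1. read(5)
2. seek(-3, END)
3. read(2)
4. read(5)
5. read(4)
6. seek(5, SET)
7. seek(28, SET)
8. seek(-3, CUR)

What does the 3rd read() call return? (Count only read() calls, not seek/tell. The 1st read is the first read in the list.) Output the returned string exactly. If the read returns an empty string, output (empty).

Answer: R

Derivation:
After 1 (read(5)): returned 'EXYH2', offset=5
After 2 (seek(-3, END)): offset=25
After 3 (read(2)): returned '7I', offset=27
After 4 (read(5)): returned 'R', offset=28
After 5 (read(4)): returned '', offset=28
After 6 (seek(5, SET)): offset=5
After 7 (seek(28, SET)): offset=28
After 8 (seek(-3, CUR)): offset=25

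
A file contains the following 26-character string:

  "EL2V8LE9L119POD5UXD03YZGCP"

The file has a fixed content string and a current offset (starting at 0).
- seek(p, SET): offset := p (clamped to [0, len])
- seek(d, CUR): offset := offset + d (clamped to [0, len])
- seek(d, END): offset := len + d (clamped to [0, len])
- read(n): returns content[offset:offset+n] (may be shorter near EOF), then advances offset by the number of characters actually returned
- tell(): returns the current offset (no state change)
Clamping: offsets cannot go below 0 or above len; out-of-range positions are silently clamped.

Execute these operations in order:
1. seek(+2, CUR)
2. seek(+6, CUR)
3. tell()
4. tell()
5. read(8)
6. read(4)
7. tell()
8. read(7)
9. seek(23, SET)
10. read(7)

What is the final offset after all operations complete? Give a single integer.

After 1 (seek(+2, CUR)): offset=2
After 2 (seek(+6, CUR)): offset=8
After 3 (tell()): offset=8
After 4 (tell()): offset=8
After 5 (read(8)): returned 'L119POD5', offset=16
After 6 (read(4)): returned 'UXD0', offset=20
After 7 (tell()): offset=20
After 8 (read(7)): returned '3YZGCP', offset=26
After 9 (seek(23, SET)): offset=23
After 10 (read(7)): returned 'GCP', offset=26

Answer: 26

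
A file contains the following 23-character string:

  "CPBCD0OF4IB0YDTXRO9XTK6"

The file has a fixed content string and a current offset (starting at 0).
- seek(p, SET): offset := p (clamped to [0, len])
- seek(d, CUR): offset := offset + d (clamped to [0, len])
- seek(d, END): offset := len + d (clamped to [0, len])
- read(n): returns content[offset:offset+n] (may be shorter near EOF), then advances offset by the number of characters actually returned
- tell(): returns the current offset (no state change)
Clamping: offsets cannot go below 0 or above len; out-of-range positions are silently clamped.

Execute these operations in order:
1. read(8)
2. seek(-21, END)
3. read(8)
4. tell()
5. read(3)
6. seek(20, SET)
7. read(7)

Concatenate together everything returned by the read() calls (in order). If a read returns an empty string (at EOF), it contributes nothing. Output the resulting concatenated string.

After 1 (read(8)): returned 'CPBCD0OF', offset=8
After 2 (seek(-21, END)): offset=2
After 3 (read(8)): returned 'BCD0OF4I', offset=10
After 4 (tell()): offset=10
After 5 (read(3)): returned 'B0Y', offset=13
After 6 (seek(20, SET)): offset=20
After 7 (read(7)): returned 'TK6', offset=23

Answer: CPBCD0OFBCD0OF4IB0YTK6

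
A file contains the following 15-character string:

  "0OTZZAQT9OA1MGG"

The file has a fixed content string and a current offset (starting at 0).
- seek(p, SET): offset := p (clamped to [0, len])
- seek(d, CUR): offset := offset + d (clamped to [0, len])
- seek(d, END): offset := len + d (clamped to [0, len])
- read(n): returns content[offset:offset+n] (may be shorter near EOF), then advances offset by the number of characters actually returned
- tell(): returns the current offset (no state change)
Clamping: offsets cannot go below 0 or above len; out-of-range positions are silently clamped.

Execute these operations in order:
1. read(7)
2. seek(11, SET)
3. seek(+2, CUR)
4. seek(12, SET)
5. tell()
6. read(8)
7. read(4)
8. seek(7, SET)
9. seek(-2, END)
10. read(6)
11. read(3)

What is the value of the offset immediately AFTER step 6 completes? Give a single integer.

After 1 (read(7)): returned '0OTZZAQ', offset=7
After 2 (seek(11, SET)): offset=11
After 3 (seek(+2, CUR)): offset=13
After 4 (seek(12, SET)): offset=12
After 5 (tell()): offset=12
After 6 (read(8)): returned 'MGG', offset=15

Answer: 15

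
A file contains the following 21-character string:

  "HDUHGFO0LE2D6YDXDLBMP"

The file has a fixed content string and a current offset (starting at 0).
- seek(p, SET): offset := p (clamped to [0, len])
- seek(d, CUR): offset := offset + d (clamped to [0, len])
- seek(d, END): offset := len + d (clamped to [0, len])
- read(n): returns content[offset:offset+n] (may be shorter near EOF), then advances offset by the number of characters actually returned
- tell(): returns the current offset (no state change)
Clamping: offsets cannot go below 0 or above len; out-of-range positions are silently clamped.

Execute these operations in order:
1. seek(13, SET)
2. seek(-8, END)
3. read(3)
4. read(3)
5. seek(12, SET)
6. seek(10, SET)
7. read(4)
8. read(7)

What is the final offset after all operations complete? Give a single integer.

After 1 (seek(13, SET)): offset=13
After 2 (seek(-8, END)): offset=13
After 3 (read(3)): returned 'YDX', offset=16
After 4 (read(3)): returned 'DLB', offset=19
After 5 (seek(12, SET)): offset=12
After 6 (seek(10, SET)): offset=10
After 7 (read(4)): returned '2D6Y', offset=14
After 8 (read(7)): returned 'DXDLBMP', offset=21

Answer: 21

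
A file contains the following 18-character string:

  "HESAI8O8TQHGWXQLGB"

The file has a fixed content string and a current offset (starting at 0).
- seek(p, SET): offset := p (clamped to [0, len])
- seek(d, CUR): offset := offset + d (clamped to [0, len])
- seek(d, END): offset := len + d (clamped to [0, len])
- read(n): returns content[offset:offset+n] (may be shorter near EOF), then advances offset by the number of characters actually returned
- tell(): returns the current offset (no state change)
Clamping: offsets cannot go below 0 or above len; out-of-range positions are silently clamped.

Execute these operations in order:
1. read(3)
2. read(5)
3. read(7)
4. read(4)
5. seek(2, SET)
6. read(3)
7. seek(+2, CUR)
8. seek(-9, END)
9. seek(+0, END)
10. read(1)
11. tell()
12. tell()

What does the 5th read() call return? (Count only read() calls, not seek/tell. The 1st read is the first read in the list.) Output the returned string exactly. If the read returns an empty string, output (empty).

Answer: SAI

Derivation:
After 1 (read(3)): returned 'HES', offset=3
After 2 (read(5)): returned 'AI8O8', offset=8
After 3 (read(7)): returned 'TQHGWXQ', offset=15
After 4 (read(4)): returned 'LGB', offset=18
After 5 (seek(2, SET)): offset=2
After 6 (read(3)): returned 'SAI', offset=5
After 7 (seek(+2, CUR)): offset=7
After 8 (seek(-9, END)): offset=9
After 9 (seek(+0, END)): offset=18
After 10 (read(1)): returned '', offset=18
After 11 (tell()): offset=18
After 12 (tell()): offset=18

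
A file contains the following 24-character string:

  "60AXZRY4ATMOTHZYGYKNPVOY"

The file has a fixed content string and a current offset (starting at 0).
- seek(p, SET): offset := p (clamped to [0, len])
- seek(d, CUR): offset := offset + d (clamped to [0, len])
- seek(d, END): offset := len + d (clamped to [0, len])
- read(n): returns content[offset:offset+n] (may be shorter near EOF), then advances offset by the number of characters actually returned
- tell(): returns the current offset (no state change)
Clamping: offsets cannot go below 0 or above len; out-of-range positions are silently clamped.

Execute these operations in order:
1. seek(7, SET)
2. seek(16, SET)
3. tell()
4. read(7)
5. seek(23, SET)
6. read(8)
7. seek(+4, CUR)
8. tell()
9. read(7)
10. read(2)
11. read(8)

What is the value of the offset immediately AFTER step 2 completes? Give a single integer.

After 1 (seek(7, SET)): offset=7
After 2 (seek(16, SET)): offset=16

Answer: 16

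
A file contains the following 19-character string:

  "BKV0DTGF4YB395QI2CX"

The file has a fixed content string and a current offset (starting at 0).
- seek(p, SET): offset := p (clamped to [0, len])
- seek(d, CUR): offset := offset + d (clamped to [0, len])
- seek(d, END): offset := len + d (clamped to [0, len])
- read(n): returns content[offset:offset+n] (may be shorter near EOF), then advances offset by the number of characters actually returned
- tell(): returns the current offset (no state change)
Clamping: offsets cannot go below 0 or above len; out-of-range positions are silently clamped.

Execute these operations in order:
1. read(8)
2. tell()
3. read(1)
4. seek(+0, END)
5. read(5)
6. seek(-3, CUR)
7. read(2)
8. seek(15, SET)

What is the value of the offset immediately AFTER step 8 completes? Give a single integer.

After 1 (read(8)): returned 'BKV0DTGF', offset=8
After 2 (tell()): offset=8
After 3 (read(1)): returned '4', offset=9
After 4 (seek(+0, END)): offset=19
After 5 (read(5)): returned '', offset=19
After 6 (seek(-3, CUR)): offset=16
After 7 (read(2)): returned '2C', offset=18
After 8 (seek(15, SET)): offset=15

Answer: 15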